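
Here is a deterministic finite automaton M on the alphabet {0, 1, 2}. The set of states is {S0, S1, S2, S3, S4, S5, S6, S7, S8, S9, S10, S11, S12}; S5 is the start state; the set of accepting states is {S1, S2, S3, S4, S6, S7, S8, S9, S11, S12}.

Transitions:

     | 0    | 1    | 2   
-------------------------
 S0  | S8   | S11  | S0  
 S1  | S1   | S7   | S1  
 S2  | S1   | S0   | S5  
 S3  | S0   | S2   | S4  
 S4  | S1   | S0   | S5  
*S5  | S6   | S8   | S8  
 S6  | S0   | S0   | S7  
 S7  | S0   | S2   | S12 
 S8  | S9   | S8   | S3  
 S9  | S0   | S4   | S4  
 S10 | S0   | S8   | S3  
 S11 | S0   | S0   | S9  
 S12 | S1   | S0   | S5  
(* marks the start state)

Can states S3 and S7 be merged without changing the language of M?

Yes

States {S10} cannot be reached from the start state, so discard them.
Start with accepting vs non-accepting: {S1,S2,S3,S4,S6,S7,S8,S9,S11,S12} | {S0,S5}.
Split {S1,S2,S3,S4,S6,S7,S8,S9,S11,S12} by δ(·,0) → {S1,S2,S4,S8,S12} and {S3,S6,S7,S9,S11}.
Refine {S1,S2,S4,S8,S12} on symbol 0: members go to different blocks, giving {S1,S2,S4,S12} and {S8}.
On input 1, block {S1,S2,S4,S12} splits into {S2,S4,S12} and {S1}.
On input 0, block {S0,S5} splits into {S0} and {S5}.
Split {S3,S6,S7,S9,S11} by δ(·,1) → {S3,S7,S9} and {S6,S11}.
No further refinement is possible. Final partition (7 blocks): {S2,S4,S12} | {S0} | {S3,S7,S9} | {S8} | {S1} | {S5} | {S6,S11}.
S3 and S7 lie in the same block of the stable partition, so they are equivalent — no string distinguishes them.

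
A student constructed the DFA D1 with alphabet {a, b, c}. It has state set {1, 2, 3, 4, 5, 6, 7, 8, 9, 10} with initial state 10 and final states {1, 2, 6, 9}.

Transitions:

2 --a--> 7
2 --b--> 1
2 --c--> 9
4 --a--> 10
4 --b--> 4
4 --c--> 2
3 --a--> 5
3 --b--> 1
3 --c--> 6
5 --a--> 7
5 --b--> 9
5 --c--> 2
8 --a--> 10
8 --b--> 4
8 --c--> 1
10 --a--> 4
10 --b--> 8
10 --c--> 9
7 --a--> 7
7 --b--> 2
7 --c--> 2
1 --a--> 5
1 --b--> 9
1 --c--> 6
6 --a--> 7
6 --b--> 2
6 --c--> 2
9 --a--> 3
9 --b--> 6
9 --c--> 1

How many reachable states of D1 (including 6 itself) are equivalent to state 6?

4

Every state is reachable, so we keep all 10.
Initial partition by acceptance: {1,2,6,9} | {3,4,5,7,8,10}.
Refine {3,4,5,7,8,10} on symbol b: members go to different blocks, giving {3,5,7} and {4,8,10}.
No further refinement is possible. Final partition (3 blocks): {1,2,6,9} | {3,5,7} | {4,8,10}.
State 6 belongs to the block {1,2,6,9}, which has 4 states.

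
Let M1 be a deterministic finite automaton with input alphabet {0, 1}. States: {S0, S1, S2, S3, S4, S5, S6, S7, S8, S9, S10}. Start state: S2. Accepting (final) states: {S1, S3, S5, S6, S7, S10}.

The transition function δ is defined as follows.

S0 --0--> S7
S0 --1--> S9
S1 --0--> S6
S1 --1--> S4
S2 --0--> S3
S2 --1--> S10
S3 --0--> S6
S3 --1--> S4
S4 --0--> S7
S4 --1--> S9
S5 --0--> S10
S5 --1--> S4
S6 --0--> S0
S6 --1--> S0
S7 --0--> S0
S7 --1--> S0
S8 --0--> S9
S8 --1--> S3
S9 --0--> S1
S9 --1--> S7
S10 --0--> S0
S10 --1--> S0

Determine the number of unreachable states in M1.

No path from S2 leads to S5, S8; the other 9 states are all reachable.

2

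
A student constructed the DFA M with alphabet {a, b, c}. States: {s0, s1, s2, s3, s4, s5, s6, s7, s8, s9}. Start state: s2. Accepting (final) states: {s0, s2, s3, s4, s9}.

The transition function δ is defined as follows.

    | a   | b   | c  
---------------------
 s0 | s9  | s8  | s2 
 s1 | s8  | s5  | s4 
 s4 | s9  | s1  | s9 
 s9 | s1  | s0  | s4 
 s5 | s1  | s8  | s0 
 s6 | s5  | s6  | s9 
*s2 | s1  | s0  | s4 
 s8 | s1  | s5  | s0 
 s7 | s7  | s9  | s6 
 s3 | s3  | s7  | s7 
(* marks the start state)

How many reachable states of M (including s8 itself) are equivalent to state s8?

3

States {s3,s6,s7} cannot be reached from the start state, so discard them.
Start with accepting vs non-accepting: {s0,s2,s4,s9} | {s1,s5,s8}.
Split {s0,s2,s4,s9} by δ(·,a) → {s0,s4} and {s2,s9}.
No further refinement is possible. Final partition (3 blocks): {s0,s4} | {s1,s5,s8} | {s2,s9}.
The equivalence class containing s8 is {s1,s5,s8}, of size 3.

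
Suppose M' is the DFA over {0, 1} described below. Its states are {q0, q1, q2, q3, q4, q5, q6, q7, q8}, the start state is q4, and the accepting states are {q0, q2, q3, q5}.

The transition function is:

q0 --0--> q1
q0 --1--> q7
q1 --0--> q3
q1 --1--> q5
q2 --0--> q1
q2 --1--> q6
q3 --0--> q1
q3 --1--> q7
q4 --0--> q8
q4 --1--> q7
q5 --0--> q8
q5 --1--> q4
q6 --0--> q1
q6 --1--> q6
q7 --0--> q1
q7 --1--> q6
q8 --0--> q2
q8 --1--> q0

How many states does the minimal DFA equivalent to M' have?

3

Start with accepting vs non-accepting: {q0,q2,q3,q5} | {q1,q4,q6,q7,q8}.
On input 0, block {q1,q4,q6,q7,q8} splits into {q4,q6,q7} and {q1,q8}.
The partition is now stable with 3 blocks: {q0,q2,q3,q5} | {q4,q6,q7} | {q1,q8}.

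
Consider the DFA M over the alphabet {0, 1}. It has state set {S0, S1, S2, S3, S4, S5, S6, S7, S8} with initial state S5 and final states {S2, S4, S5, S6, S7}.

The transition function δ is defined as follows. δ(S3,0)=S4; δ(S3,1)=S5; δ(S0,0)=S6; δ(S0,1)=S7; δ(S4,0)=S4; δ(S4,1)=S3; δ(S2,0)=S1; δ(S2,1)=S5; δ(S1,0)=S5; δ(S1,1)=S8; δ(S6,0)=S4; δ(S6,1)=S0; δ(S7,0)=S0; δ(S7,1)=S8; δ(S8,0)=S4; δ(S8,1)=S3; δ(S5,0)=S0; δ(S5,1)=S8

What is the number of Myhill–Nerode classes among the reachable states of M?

Reachable states from the start: {S0,S3,S4,S5,S6,S7,S8}. Unreachable: {S1,S2} — drop them.
Start with accepting vs non-accepting: {S4,S5,S6,S7} | {S0,S3,S8}.
Split {S4,S5,S6,S7} by δ(·,0) → {S4,S6} and {S5,S7}.
Refine {S0,S3,S8} on symbol 1: members go to different blocks, giving {S0,S3} and {S8}.
Stable partition: {S4,S6} | {S0,S3} | {S5,S7} | {S8} — 4 equivalence classes.

4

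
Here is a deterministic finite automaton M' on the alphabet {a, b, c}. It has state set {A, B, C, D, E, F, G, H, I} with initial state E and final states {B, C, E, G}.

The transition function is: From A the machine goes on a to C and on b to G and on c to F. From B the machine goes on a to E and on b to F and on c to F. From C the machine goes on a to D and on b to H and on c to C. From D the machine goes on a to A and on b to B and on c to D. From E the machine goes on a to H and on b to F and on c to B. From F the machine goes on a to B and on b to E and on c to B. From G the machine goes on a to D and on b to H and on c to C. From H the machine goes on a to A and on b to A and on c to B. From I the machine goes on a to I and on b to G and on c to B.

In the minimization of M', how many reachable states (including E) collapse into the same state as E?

1

First remove the unreachable states {I}; 8 states remain.
Initial partition by acceptance: {B,C,E,G} | {A,D,F,H}.
Split {B,C,E,G} by δ(·,a) → {C,E,G} and {B}.
On input c, block {C,E,G} splits into {C,G} and {E}.
Refine {A,D,F,H} on symbol a: members go to different blocks, giving {D,H} and {A} and {F}.
Split {D,H} by δ(·,b) → {D} and {H}.
No further refinement is possible. Final partition (7 blocks): {C,G} | {D} | {B} | {E} | {A} | {F} | {H}.
State E belongs to the block {E}, which has 1 states.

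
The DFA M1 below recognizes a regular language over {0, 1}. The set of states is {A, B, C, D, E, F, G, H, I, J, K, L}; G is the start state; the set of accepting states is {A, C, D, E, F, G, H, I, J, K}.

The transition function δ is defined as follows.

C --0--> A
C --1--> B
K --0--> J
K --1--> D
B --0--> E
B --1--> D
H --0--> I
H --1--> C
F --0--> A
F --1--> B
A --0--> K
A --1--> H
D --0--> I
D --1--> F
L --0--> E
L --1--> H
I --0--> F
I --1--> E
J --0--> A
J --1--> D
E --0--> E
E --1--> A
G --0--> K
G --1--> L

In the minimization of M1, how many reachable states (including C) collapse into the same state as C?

Start with accepting vs non-accepting: {A,C,D,E,F,G,H,I,J,K} | {B,L}.
Split {A,C,D,E,F,G,H,I,J,K} by δ(·,1) → {A,D,E,H,I,J,K} and {C,F,G}.
Split {A,D,E,H,I,J,K} by δ(·,0) → {A,D,E,H,J,K} and {I}.
On input 0, block {A,D,E,H,J,K} splits into {A,E,J,K} and {D,H}.
On input 1, block {A,E,J,K} splits into {A,J,K} and {E}.
The partition is now stable with 6 blocks: {A,J,K} | {B,L} | {C,F,G} | {I} | {D,H} | {E}.
The equivalence class containing C is {C,F,G}, of size 3.

3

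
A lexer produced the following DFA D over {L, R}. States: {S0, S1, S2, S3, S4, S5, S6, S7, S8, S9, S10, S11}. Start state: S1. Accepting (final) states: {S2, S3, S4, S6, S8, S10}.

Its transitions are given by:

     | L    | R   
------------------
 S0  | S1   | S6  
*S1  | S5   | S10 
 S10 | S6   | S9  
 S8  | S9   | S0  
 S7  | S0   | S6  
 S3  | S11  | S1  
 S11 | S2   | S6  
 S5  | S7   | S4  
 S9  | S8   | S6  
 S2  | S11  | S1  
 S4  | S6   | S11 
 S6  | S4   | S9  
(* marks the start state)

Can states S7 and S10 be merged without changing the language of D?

No

First remove the unreachable states {S3}; 11 states remain.
Initial partition by acceptance: {S2,S4,S6,S8,S10} | {S0,S1,S5,S7,S9,S11}.
On input L, block {S2,S4,S6,S8,S10} splits into {S4,S6,S10} and {S2,S8}.
Refine {S0,S1,S5,S7,S9,S11} on symbol L: members go to different blocks, giving {S0,S1,S5,S7} and {S9,S11}.
No further refinement is possible. Final partition (4 blocks): {S4,S6,S10} | {S0,S1,S5,S7} | {S2,S8} | {S9,S11}.
S7 and S10 end up in different blocks, so they are distinguishable. For instance, the string 'ε' is accepted from only S10.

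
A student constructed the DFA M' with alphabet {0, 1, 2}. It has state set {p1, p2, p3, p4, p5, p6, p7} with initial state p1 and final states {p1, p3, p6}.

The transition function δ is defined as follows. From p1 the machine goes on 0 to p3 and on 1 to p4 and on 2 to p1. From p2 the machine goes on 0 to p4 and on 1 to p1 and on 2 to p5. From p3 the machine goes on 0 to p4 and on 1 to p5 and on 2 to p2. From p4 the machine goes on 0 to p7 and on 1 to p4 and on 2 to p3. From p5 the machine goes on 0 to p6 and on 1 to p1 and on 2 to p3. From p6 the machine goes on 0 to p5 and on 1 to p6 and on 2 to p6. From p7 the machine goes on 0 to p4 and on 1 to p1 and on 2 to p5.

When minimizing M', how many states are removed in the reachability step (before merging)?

0

A breadth-first search from the start state visits every state.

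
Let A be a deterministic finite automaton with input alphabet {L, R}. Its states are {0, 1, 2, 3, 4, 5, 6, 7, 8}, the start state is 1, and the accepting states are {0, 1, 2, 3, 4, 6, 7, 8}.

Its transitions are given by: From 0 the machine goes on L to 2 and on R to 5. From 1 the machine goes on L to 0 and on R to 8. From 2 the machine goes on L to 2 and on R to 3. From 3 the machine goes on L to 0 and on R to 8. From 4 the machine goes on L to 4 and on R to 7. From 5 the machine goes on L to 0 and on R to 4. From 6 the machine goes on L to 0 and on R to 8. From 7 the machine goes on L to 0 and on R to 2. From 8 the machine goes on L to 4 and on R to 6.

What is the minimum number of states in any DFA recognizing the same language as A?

4

Every state is reachable, so we keep all 9.
Initial partition by acceptance: {0,1,2,3,4,6,7,8} | {5}.
On input R, block {0,1,2,3,4,6,7,8} splits into {1,2,3,4,6,7,8} and {0}.
Refine {1,2,3,4,6,7,8} on symbol L: members go to different blocks, giving {1,3,6,7} and {2,4,8}.
No further refinement is possible. Final partition (4 blocks): {1,3,6,7} | {5} | {0} | {2,4,8}.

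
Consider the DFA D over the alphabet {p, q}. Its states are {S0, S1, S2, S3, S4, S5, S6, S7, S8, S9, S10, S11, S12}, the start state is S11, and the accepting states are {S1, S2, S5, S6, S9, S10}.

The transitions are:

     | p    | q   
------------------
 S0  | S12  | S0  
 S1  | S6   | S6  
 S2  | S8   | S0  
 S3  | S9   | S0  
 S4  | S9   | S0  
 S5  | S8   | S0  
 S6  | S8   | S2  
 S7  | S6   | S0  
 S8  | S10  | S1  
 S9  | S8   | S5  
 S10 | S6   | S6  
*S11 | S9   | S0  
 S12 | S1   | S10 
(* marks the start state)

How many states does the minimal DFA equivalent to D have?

Reachable states from the start: {S0,S1,S2,S5,S6,S8,S9,S10,S11,S12}. Unreachable: {S3,S4,S7} — drop them.
Initial partition by acceptance: {S1,S2,S5,S6,S9,S10} | {S0,S8,S11,S12}.
On input p, block {S1,S2,S5,S6,S9,S10} splits into {S2,S5,S6,S9} and {S1,S10}.
Split {S2,S5,S6,S9} by δ(·,q) → {S2,S5} and {S6,S9}.
On input p, block {S0,S8,S11,S12} splits into {S8,S12} and {S0} and {S11}.
No further refinement is possible. Final partition (6 blocks): {S2,S5} | {S8,S12} | {S1,S10} | {S6,S9} | {S0} | {S11}.

6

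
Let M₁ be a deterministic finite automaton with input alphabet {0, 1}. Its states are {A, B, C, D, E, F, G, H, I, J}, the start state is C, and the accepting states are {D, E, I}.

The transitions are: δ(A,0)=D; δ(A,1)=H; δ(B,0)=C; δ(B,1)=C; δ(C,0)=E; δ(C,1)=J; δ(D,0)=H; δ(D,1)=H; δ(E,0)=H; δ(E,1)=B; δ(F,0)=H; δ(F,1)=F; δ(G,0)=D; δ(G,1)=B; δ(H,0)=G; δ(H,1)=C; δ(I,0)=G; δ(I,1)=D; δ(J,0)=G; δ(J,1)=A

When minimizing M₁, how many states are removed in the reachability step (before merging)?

2

Starting at C and following transitions, the reachable set is {A, B, C, D, E, G, H, J}. That leaves F, I unreachable — 2 in total.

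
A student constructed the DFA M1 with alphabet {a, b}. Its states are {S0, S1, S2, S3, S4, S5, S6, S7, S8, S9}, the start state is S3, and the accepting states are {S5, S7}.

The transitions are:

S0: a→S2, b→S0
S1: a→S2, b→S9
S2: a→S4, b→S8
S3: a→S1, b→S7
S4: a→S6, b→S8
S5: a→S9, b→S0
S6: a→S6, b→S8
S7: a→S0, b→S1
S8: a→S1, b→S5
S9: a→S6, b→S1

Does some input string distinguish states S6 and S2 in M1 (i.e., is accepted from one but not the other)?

Initial partition by acceptance: {S5,S7} | {S0,S1,S2,S3,S4,S6,S8,S9}.
Refine {S0,S1,S2,S3,S4,S6,S8,S9} on symbol b: members go to different blocks, giving {S0,S1,S2,S4,S6,S9} and {S3,S8}.
On input b, block {S0,S1,S2,S4,S6,S9} splits into {S0,S1,S9} and {S2,S4,S6}.
No further refinement is possible. Final partition (4 blocks): {S5,S7} | {S0,S1,S9} | {S3,S8} | {S2,S4,S6}.
S6 and S2 lie in the same block of the stable partition, so they are equivalent — no string distinguishes them.

No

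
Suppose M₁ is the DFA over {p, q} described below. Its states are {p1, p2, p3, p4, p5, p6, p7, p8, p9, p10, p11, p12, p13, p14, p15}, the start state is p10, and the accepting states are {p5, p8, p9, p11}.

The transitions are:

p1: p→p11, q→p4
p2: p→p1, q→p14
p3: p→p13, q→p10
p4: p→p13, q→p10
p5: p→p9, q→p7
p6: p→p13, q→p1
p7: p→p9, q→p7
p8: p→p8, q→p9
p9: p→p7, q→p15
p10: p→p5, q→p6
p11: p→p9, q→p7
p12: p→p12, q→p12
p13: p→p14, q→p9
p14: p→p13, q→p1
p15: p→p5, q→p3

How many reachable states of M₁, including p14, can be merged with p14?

4

States {p2,p8,p12} cannot be reached from the start state, so discard them.
Start with accepting vs non-accepting: {p5,p9,p11} | {p1,p3,p4,p6,p7,p10,p13,p14,p15}.
On input p, block {p5,p9,p11} splits into {p5,p11} and {p9}.
Refine {p1,p3,p4,p6,p7,p10,p13,p14,p15} on symbol p: members go to different blocks, giving {p3,p4,p6,p13,p14} and {p1,p10,p15} and {p7}.
Split {p3,p4,p6,p13,p14} by δ(·,q) → {p3,p4,p6,p14} and {p13}.
The partition is now stable with 6 blocks: {p5,p11} | {p3,p4,p6,p14} | {p9} | {p1,p10,p15} | {p7} | {p13}.
State p14 belongs to the block {p3,p4,p6,p14}, which has 4 states.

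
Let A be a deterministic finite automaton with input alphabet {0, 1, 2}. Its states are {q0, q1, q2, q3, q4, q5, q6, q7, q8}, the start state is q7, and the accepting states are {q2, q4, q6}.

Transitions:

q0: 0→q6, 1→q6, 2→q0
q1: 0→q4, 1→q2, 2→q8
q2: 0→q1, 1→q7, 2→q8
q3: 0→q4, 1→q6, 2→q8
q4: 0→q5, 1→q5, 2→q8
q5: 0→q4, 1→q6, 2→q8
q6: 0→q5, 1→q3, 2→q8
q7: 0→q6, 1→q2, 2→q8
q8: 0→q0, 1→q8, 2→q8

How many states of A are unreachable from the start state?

Every one of the 9 states is reachable from q7.

0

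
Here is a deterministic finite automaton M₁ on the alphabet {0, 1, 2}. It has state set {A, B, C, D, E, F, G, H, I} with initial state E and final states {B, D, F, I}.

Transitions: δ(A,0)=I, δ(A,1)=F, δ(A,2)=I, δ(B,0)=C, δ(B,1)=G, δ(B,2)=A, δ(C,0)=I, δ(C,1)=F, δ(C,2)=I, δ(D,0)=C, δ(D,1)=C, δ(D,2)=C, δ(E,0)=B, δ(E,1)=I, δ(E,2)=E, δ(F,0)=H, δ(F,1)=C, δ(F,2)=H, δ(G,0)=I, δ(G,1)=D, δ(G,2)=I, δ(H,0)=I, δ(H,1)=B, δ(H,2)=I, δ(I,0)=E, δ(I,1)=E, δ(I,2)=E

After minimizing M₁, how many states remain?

4

Every state is reachable, so we keep all 9.
Start with accepting vs non-accepting: {B,D,F,I} | {A,C,E,G,H}.
Refine {A,C,E,G,H} on symbol 2: members go to different blocks, giving {A,C,G,H} and {E}.
On input 0, block {B,D,F,I} splits into {B,D,F} and {I}.
No further refinement is possible. Final partition (4 blocks): {B,D,F} | {A,C,G,H} | {E} | {I}.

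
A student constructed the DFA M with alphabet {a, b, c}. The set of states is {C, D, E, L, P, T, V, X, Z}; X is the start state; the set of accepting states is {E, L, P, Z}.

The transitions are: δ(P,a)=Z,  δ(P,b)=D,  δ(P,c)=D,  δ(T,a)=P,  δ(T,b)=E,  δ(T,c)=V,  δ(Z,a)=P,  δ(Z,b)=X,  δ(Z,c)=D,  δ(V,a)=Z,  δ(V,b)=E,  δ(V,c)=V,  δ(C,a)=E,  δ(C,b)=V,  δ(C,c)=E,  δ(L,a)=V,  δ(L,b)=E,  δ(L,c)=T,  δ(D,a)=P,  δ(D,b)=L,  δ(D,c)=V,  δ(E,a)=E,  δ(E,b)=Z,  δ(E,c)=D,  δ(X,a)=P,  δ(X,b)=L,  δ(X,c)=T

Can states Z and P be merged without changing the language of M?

Reachable states from the start: {D,E,L,P,T,V,X,Z}. Unreachable: {C} — drop them.
Start with accepting vs non-accepting: {E,L,P,Z} | {D,T,V,X}.
Split {E,L,P,Z} by δ(·,a) → {E,P,Z} and {L}.
On input b, block {E,P,Z} splits into {P,Z} and {E}.
Split {D,T,V,X} by δ(·,b) → {D,X} and {T,V}.
No further refinement is possible. Final partition (5 blocks): {P,Z} | {D,X} | {L} | {E} | {T,V}.
Z and P lie in the same block of the stable partition, so they are equivalent — no string distinguishes them.

Yes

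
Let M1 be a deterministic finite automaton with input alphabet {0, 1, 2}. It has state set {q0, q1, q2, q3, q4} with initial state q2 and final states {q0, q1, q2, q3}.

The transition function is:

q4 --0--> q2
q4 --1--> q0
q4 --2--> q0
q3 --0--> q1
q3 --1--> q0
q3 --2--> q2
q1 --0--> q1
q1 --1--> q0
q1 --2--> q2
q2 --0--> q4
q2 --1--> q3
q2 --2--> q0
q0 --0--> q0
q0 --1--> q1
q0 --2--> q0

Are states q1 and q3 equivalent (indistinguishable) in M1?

Yes

All states are reachable from the start state.
Initial partition by acceptance: {q0,q1,q2,q3} | {q4}.
Split {q0,q1,q2,q3} by δ(·,0) → {q0,q1,q3} and {q2}.
Split {q0,q1,q3} by δ(·,2) → {q1,q3} and {q0}.
The partition is now stable with 4 blocks: {q1,q3} | {q4} | {q2} | {q0}.
q1 and q3 lie in the same block of the stable partition, so they are equivalent — no string distinguishes them.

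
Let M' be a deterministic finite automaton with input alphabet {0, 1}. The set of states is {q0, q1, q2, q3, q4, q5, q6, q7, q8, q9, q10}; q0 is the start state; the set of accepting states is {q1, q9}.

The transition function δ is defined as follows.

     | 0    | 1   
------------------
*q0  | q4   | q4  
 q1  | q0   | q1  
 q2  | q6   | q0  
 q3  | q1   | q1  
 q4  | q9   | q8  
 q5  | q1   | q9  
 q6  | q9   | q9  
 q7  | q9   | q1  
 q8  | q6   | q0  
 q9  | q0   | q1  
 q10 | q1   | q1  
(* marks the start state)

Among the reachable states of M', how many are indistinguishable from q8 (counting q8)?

Reachable states from the start: {q0,q1,q4,q6,q8,q9}. Unreachable: {q2,q3,q5,q7,q10} — drop them.
Start with accepting vs non-accepting: {q1,q9} | {q0,q4,q6,q8}.
On input 0, block {q0,q4,q6,q8} splits into {q0,q8} and {q4,q6}.
Refine {q0,q8} on symbol 1: members go to different blocks, giving {q0} and {q8}.
Split {q4,q6} by δ(·,1) → {q4} and {q6}.
Stable partition: {q1,q9} | {q0} | {q4} | {q8} | {q6} — 5 equivalence classes.
The equivalence class containing q8 is {q8}, of size 1.

1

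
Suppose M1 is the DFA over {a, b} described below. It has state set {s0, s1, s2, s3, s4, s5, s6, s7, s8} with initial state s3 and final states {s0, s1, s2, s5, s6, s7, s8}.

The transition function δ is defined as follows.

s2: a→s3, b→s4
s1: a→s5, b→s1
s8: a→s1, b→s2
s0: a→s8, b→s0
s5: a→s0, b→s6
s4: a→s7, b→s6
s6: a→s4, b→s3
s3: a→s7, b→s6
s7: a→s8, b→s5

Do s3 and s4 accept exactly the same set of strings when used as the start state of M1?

All states are reachable from the start state.
Initial partition by acceptance: {s0,s1,s2,s5,s6,s7,s8} | {s3,s4}.
On input a, block {s0,s1,s2,s5,s6,s7,s8} splits into {s0,s1,s5,s7,s8} and {s2,s6}.
Refine {s0,s1,s5,s7,s8} on symbol b: members go to different blocks, giving {s0,s1,s7} and {s5,s8}.
Refine {s0,s1,s7} on symbol b: members go to different blocks, giving {s0,s1} and {s7}.
No further refinement is possible. Final partition (5 blocks): {s0,s1} | {s3,s4} | {s2,s6} | {s5,s8} | {s7}.
s3 and s4 lie in the same block of the stable partition, so they are equivalent — no string distinguishes them.

Yes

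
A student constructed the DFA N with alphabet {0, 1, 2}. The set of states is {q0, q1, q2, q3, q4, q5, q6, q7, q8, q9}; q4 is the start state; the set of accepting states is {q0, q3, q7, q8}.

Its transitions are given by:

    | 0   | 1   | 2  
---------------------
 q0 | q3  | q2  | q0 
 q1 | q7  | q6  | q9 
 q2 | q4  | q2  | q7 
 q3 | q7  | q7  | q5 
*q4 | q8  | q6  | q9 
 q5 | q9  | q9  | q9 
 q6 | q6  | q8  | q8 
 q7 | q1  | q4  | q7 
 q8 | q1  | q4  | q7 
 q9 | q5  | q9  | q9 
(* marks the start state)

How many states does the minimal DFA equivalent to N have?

First remove the unreachable states {q0,q2,q3}; 7 states remain.
P0 = {q7,q8} | {q1,q4,q5,q6,q9}.
Split {q1,q4,q5,q6,q9} by δ(·,0) → {q5,q6,q9} and {q1,q4}.
Split {q5,q6,q9} by δ(·,1) → {q5,q9} and {q6}.
Stable partition: {q7,q8} | {q5,q9} | {q1,q4} | {q6} — 4 equivalence classes.

4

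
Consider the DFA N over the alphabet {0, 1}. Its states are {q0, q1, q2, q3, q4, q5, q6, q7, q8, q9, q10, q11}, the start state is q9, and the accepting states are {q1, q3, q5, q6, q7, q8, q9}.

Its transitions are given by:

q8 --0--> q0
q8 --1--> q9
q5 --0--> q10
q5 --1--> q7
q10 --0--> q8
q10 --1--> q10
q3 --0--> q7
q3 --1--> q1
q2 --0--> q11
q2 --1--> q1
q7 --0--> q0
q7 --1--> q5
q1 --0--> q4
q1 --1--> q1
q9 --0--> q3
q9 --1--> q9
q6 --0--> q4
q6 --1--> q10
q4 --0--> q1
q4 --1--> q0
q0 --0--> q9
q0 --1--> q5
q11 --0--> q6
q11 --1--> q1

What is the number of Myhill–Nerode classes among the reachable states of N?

9

States {q2,q6,q11} cannot be reached from the start state, so discard them.
P0 = {q1,q3,q5,q7,q8,q9} | {q0,q4,q10}.
On input 0, block {q1,q3,q5,q7,q8,q9} splits into {q1,q5,q7,q8} and {q3,q9}.
On input 1, block {q1,q5,q7,q8} splits into {q1,q5,q7} and {q8}.
Split {q0,q4,q10} by δ(·,0) → {q0} and {q4} and {q10}.
On input 0, block {q1,q5,q7} splits into {q1} and {q5} and {q7}.
Split {q3,q9} by δ(·,0) → {q3} and {q9}.
No further refinement is possible. Final partition (9 blocks): {q1} | {q0} | {q3} | {q8} | {q4} | {q10} | {q5} | {q7} | {q9}.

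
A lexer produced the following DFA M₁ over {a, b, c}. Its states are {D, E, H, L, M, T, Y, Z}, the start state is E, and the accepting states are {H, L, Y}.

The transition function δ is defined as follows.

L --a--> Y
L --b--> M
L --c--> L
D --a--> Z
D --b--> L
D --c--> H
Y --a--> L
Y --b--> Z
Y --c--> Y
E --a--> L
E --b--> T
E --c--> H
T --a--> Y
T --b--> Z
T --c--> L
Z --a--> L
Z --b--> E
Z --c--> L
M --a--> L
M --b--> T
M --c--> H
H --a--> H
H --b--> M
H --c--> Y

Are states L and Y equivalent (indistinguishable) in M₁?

States {D} cannot be reached from the start state, so discard them.
P0 = {H,L,Y} | {E,M,T,Z}.
The partition is now stable with 2 blocks: {H,L,Y} | {E,M,T,Z}.
L and Y lie in the same block of the stable partition, so they are equivalent — no string distinguishes them.

Yes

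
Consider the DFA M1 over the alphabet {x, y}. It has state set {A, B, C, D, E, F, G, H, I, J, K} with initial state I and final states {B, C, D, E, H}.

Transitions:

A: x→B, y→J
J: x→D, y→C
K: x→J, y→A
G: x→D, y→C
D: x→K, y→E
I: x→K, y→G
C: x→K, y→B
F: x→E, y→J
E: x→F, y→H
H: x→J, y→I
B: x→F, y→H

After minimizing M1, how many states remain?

Every state is reachable, so we keep all 11.
P0 = {B,C,D,E,H} | {A,F,G,I,J,K}.
On input y, block {B,C,D,E,H} splits into {B,C,D,E} and {H}.
On input y, block {B,C,D,E} splits into {B,E} and {C,D}.
Split {A,F,G,I,J,K} by δ(·,x) → {A,F} and {G,J} and {I,K}.
On input x, block {I,K} splits into {I} and {K}.
No further refinement is possible. Final partition (7 blocks): {B,E} | {A,F} | {H} | {C,D} | {G,J} | {I} | {K}.

7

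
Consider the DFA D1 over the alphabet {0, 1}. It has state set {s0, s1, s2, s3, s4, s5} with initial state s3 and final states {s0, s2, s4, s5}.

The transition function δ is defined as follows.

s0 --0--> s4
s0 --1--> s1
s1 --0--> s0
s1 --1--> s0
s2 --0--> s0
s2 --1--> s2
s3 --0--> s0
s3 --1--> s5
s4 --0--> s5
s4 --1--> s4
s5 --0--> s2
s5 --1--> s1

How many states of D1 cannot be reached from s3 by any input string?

0

Exploring from s3, all states are eventually visited, so none are unreachable.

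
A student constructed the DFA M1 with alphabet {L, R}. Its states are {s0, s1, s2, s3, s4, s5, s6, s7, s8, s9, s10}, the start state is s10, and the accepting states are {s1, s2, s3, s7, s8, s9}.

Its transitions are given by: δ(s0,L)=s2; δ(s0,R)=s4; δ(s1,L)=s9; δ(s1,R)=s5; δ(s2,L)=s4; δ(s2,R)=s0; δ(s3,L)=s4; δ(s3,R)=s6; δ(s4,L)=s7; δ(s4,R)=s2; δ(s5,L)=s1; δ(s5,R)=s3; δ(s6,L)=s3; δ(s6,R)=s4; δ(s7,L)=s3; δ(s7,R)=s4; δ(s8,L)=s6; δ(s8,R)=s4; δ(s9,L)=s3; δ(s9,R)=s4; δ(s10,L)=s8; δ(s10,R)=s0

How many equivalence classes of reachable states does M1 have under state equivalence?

6

States {s1,s5,s9} cannot be reached from the start state, so discard them.
P0 = {s2,s3,s7,s8} | {s0,s4,s6,s10}.
Split {s2,s3,s7,s8} by δ(·,L) → {s2,s3,s8} and {s7}.
On input L, block {s0,s4,s6,s10} splits into {s0,s6,s10} and {s4}.
Refine {s2,s3,s8} on symbol L: members go to different blocks, giving {s2,s3} and {s8}.
Split {s0,s6,s10} by δ(·,L) → {s0,s6} and {s10}.
Stable partition: {s2,s3} | {s0,s6} | {s7} | {s4} | {s8} | {s10} — 6 equivalence classes.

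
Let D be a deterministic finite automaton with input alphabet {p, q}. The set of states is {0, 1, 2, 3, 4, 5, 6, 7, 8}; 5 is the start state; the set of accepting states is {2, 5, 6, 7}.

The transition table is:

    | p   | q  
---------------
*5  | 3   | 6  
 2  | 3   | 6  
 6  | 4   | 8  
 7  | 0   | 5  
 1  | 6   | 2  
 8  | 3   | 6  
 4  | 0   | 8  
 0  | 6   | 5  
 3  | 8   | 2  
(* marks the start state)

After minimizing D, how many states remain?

States {1,7} cannot be reached from the start state, so discard them.
P0 = {2,5,6} | {0,3,4,8}.
Refine {2,5,6} on symbol q: members go to different blocks, giving {2,5} and {6}.
Refine {0,3,4,8} on symbol p: members go to different blocks, giving {3,4,8} and {0}.
Split {3,4,8} by δ(·,p) → {3,8} and {4}.
Split {3,8} by δ(·,q) → {3} and {8}.
No further refinement is possible. Final partition (6 blocks): {2,5} | {3} | {6} | {0} | {4} | {8}.

6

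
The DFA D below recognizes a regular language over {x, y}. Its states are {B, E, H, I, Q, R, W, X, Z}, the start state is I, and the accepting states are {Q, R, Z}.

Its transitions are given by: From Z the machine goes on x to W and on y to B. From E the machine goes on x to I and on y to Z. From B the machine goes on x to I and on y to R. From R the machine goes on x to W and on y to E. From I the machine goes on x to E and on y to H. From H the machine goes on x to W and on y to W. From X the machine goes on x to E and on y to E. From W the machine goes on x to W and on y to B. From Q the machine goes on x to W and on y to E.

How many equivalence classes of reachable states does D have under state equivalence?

First remove the unreachable states {Q,X}; 7 states remain.
Initial partition by acceptance: {R,Z} | {B,E,H,I,W}.
On input y, block {B,E,H,I,W} splits into {H,I,W} and {B,E}.
Refine {H,I,W} on symbol x: members go to different blocks, giving {H,W} and {I}.
Split {H,W} by δ(·,y) → {H} and {W}.
Stable partition: {R,Z} | {H} | {B,E} | {I} | {W} — 5 equivalence classes.

5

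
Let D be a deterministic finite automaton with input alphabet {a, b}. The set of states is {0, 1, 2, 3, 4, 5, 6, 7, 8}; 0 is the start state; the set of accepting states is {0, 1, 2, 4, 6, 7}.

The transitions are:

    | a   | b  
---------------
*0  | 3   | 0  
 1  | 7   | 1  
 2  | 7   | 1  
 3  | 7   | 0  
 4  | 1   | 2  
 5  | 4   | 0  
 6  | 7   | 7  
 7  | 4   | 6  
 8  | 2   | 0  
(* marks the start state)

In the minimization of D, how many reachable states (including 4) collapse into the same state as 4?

5

States {5,8} cannot be reached from the start state, so discard them.
P0 = {0,1,2,4,6,7} | {3}.
On input a, block {0,1,2,4,6,7} splits into {1,2,4,6,7} and {0}.
The partition is now stable with 3 blocks: {1,2,4,6,7} | {3} | {0}.
The equivalence class containing 4 is {1,2,4,6,7}, of size 5.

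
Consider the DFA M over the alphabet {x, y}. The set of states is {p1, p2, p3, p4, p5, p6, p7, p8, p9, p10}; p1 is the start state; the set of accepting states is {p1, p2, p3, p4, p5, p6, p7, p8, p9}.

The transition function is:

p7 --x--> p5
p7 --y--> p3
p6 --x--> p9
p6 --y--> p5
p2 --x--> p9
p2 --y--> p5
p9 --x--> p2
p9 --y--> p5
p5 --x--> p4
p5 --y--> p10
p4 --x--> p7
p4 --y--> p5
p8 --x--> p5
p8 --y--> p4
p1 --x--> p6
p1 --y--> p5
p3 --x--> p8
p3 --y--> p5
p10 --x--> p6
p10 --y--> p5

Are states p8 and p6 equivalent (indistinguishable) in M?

No

Every state is reachable, so we keep all 10.
Initial partition by acceptance: {p1,p2,p3,p4,p5,p6,p7,p8,p9} | {p10}.
On input y, block {p1,p2,p3,p4,p5,p6,p7,p8,p9} splits into {p1,p2,p3,p4,p6,p7,p8,p9} and {p5}.
Refine {p1,p2,p3,p4,p6,p7,p8,p9} on symbol x: members go to different blocks, giving {p1,p2,p3,p4,p6,p9} and {p7,p8}.
On input x, block {p1,p2,p3,p4,p6,p9} splits into {p1,p2,p6,p9} and {p3,p4}.
No further refinement is possible. Final partition (5 blocks): {p1,p2,p6,p9} | {p10} | {p5} | {p7,p8} | {p3,p4}.
p8 and p6 end up in different blocks, so they are distinguishable. For instance, the string 'xy' is accepted from only p6.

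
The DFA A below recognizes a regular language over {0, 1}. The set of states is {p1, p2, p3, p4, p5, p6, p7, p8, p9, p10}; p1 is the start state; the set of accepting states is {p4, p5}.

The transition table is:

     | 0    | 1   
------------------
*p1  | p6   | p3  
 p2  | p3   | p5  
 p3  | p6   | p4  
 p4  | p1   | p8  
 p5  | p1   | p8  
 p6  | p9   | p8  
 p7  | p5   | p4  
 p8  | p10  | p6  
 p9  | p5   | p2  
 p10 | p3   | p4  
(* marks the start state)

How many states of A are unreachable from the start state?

1

No path from p1 leads to p7; the other 9 states are all reachable.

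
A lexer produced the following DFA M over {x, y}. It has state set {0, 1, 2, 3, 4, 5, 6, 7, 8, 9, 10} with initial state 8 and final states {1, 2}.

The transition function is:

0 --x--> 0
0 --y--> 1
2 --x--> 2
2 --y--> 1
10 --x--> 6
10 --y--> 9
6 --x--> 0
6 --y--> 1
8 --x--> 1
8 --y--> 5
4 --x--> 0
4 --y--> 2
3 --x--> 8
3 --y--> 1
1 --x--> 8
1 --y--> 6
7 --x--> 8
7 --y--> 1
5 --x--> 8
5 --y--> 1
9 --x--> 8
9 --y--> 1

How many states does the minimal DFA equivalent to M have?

4

First remove the unreachable states {2,3,4,7,9,10}; 5 states remain.
Start with accepting vs non-accepting: {1} | {0,5,6,8}.
Split {0,5,6,8} by δ(·,x) → {0,5,6} and {8}.
Split {0,5,6} by δ(·,x) → {0,6} and {5}.
No further refinement is possible. Final partition (4 blocks): {1} | {0,6} | {8} | {5}.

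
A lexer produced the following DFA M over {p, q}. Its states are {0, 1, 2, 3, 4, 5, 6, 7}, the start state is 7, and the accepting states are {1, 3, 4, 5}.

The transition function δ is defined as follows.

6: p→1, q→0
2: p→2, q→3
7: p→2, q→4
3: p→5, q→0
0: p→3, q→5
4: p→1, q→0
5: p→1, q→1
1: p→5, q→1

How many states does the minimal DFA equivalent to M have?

4

First remove the unreachable states {6}; 7 states remain.
Initial partition by acceptance: {1,3,4,5} | {0,2,7}.
Split {1,3,4,5} by δ(·,q) → {1,5} and {3,4}.
Split {0,2,7} by δ(·,p) → {2,7} and {0}.
The partition is now stable with 4 blocks: {1,5} | {2,7} | {3,4} | {0}.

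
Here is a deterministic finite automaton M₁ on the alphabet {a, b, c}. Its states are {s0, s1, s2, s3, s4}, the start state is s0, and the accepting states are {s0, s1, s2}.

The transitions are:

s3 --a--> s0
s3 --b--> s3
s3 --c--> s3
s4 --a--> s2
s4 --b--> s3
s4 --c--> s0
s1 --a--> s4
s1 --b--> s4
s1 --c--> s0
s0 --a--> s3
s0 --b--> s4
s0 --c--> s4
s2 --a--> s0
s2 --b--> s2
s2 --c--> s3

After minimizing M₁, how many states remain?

States {s1} cannot be reached from the start state, so discard them.
Initial partition by acceptance: {s0,s2} | {s3,s4}.
Split {s0,s2} by δ(·,a) → {s0} and {s2}.
Refine {s3,s4} on symbol a: members go to different blocks, giving {s3} and {s4}.
No further refinement is possible. Final partition (4 blocks): {s0} | {s3} | {s2} | {s4}.

4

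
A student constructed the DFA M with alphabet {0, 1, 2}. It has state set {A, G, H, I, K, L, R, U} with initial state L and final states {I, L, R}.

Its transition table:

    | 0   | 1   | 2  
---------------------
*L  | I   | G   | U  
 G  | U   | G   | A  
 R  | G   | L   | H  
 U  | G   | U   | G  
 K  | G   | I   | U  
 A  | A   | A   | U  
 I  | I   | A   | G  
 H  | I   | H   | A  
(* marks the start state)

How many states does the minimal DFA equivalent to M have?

2

Reachable states from the start: {A,G,I,L,U}. Unreachable: {H,K,R} — drop them.
P0 = {I,L} | {A,G,U}.
Stable partition: {I,L} | {A,G,U} — 2 equivalence classes.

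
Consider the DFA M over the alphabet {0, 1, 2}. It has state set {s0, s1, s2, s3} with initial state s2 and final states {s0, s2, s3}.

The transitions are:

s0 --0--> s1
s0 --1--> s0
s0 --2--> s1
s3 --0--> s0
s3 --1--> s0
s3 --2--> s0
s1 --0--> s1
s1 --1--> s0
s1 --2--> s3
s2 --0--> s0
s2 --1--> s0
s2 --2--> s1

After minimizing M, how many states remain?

4

P0 = {s0,s2,s3} | {s1}.
Refine {s0,s2,s3} on symbol 0: members go to different blocks, giving {s2,s3} and {s0}.
Split {s2,s3} by δ(·,2) → {s2} and {s3}.
The partition is now stable with 4 blocks: {s2} | {s1} | {s0} | {s3}.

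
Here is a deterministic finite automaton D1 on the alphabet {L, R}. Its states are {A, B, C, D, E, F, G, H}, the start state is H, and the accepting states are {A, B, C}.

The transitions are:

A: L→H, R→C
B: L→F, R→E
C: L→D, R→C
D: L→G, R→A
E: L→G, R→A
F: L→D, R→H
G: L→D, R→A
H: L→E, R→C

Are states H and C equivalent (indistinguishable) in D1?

No

First remove the unreachable states {B,F}; 6 states remain.
Start with accepting vs non-accepting: {A,C} | {D,E,G,H}.
No further refinement is possible. Final partition (2 blocks): {A,C} | {D,E,G,H}.
H and C end up in different blocks, so they are distinguishable. For instance, the string 'ε' is accepted from only C.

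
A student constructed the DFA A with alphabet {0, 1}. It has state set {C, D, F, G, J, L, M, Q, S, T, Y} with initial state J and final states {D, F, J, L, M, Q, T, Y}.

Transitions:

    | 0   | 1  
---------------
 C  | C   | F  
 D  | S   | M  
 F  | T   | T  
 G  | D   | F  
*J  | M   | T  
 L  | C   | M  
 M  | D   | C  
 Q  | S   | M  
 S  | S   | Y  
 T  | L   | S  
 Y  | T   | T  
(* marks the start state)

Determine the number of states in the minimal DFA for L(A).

First remove the unreachable states {G,Q}; 9 states remain.
Initial partition by acceptance: {D,F,J,L,M,T,Y} | {C,S}.
Split {D,F,J,L,M,T,Y} by δ(·,0) → {F,J,M,T,Y} and {D,L}.
Split {F,J,M,T,Y} by δ(·,0) → {F,J,Y} and {M,T}.
Stable partition: {F,J,Y} | {C,S} | {D,L} | {M,T} — 4 equivalence classes.

4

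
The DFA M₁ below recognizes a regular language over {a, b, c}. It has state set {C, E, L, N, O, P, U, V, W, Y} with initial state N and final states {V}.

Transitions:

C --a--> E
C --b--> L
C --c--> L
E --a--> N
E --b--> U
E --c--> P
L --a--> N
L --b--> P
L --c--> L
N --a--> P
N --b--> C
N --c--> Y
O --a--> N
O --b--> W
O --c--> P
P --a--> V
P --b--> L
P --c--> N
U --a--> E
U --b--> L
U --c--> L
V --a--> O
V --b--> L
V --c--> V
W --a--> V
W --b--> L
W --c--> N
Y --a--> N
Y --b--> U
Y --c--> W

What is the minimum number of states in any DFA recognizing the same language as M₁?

Every state is reachable, so we keep all 10.
P0 = {V} | {C,E,L,N,O,P,U,W,Y}.
On input a, block {C,E,L,N,O,P,U,W,Y} splits into {C,E,L,N,O,U,Y} and {P,W}.
Split {C,E,L,N,O,U,Y} by δ(·,a) → {C,E,L,O,U,Y} and {N}.
Refine {C,E,L,O,U,Y} on symbol a: members go to different blocks, giving {E,L,O,Y} and {C,U}.
Split {E,L,O,Y} by δ(·,b) → {E,Y} and {L,O}.
On input c, block {L,O} splits into {L} and {O}.
The partition is now stable with 7 blocks: {V} | {E,Y} | {P,W} | {N} | {C,U} | {L} | {O}.

7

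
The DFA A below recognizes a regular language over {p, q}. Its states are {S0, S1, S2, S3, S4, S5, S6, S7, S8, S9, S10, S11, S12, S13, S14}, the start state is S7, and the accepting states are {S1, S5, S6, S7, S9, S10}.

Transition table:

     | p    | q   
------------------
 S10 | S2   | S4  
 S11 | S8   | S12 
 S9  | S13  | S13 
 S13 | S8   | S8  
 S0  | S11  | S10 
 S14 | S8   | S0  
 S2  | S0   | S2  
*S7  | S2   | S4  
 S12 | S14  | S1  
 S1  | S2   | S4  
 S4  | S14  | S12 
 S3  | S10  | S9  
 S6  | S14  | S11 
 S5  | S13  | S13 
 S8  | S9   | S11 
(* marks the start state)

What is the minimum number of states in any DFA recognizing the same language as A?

8

States {S3,S5,S6} cannot be reached from the start state, so discard them.
Start with accepting vs non-accepting: {S1,S7,S9,S10} | {S0,S2,S4,S8,S11,S12,S13,S14}.
On input p, block {S0,S2,S4,S8,S11,S12,S13,S14} splits into {S0,S2,S4,S11,S12,S13,S14} and {S8}.
Split {S0,S2,S4,S11,S12,S13,S14} by δ(·,p) → {S0,S2,S4,S12} and {S11,S13,S14}.
On input p, block {S1,S7,S9,S10} splits into {S1,S7,S10} and {S9}.
On input p, block {S0,S2,S4,S12} splits into {S0,S4,S12} and {S2}.
Refine {S0,S4,S12} on symbol q: members go to different blocks, giving {S0,S12} and {S4}.
On input q, block {S11,S13,S14} splits into {S11,S14} and {S13}.
The partition is now stable with 8 blocks: {S1,S7,S10} | {S0,S12} | {S8} | {S11,S14} | {S9} | {S2} | {S4} | {S13}.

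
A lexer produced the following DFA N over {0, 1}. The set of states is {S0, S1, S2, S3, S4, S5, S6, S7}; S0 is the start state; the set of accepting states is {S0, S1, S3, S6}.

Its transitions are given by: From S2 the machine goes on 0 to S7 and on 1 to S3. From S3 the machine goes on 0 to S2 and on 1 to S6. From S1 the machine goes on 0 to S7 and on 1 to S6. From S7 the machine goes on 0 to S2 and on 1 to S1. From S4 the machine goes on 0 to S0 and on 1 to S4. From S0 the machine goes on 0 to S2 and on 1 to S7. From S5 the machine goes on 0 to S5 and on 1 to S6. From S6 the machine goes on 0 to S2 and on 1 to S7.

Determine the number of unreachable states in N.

2

BFS from S0 reaches {S0, S1, S2, S3, S6, S7}; the 2 state(s) S4, S5 are never visited.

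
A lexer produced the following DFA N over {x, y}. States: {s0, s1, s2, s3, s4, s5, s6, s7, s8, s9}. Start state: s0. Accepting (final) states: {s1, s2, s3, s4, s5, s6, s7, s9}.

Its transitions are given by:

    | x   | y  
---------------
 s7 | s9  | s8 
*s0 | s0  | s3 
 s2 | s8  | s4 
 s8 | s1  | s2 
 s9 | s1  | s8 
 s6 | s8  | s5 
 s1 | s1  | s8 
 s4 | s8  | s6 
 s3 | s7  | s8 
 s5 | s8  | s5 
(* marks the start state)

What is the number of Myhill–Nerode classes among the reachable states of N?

4

All states are reachable from the start state.
P0 = {s1,s2,s3,s4,s5,s6,s7,s9} | {s0,s8}.
On input x, block {s1,s2,s3,s4,s5,s6,s7,s9} splits into {s1,s3,s7,s9} and {s2,s4,s5,s6}.
Split {s0,s8} by δ(·,x) → {s0} and {s8}.
The partition is now stable with 4 blocks: {s1,s3,s7,s9} | {s0} | {s2,s4,s5,s6} | {s8}.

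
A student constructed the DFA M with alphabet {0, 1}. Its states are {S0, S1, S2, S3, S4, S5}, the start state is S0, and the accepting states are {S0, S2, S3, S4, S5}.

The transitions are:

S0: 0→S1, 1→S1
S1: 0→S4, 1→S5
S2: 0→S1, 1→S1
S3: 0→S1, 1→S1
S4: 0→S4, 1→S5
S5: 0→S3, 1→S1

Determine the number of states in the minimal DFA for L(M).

Reachable states from the start: {S0,S1,S3,S4,S5}. Unreachable: {S2} — drop them.
P0 = {S0,S3,S4,S5} | {S1}.
Refine {S0,S3,S4,S5} on symbol 0: members go to different blocks, giving {S0,S3} and {S4,S5}.
Split {S4,S5} by δ(·,0) → {S4} and {S5}.
The partition is now stable with 4 blocks: {S0,S3} | {S1} | {S4} | {S5}.

4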